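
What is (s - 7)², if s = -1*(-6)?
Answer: 1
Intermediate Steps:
s = 6
(s - 7)² = (6 - 7)² = (-1)² = 1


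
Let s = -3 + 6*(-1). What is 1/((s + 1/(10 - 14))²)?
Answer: 16/1369 ≈ 0.011687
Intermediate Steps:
s = -9 (s = -3 - 6 = -9)
1/((s + 1/(10 - 14))²) = 1/((-9 + 1/(10 - 14))²) = 1/((-9 + 1/(-4))²) = 1/((-9 - ¼)²) = 1/((-37/4)²) = 1/(1369/16) = 16/1369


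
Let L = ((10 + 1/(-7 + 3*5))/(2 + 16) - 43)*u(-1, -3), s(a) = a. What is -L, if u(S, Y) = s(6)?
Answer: 2037/8 ≈ 254.63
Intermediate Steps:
u(S, Y) = 6
L = -2037/8 (L = ((10 + 1/(-7 + 3*5))/(2 + 16) - 43)*6 = ((10 + 1/(-7 + 15))/18 - 43)*6 = ((10 + 1/8)*(1/18) - 43)*6 = ((81/8)*(1/18) - 43)*6 = (9/16 - 43)*6 = -679/16*6 = -2037/8 ≈ -254.63)
-L = -1*(-2037/8) = 2037/8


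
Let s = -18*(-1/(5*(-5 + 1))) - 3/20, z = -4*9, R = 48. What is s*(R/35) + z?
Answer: -936/25 ≈ -37.440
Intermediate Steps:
z = -36
s = -21/20 (s = -18/((-4*(-5))) - 3*1/20 = -18/20 - 3/20 = -18*1/20 - 3/20 = -9/10 - 3/20 = -21/20 ≈ -1.0500)
s*(R/35) + z = -252/(5*35) - 36 = -21/20*48/35 - 36 = -36/25 - 36 = -936/25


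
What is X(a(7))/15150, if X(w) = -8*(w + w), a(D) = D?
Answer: -56/7575 ≈ -0.0073927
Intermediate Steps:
X(w) = -16*w
X(a(7))/15150 = -16*7/15150 = -112*1/15150 = -56/7575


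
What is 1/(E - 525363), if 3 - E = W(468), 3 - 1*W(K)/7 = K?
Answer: -1/522105 ≈ -1.9153e-6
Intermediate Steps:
W(K) = 21 - 7*K
E = 3258 (E = 3 - (21 - 7*468) = 3 - (21 - 3276) = 3 - 1*(-3255) = 3 + 3255 = 3258)
1/(E - 525363) = 1/(3258 - 525363) = 1/(-522105) = -1/522105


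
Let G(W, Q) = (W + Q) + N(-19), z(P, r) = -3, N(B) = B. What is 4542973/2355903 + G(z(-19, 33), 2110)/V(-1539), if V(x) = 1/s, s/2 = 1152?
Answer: 11333669612029/2355903 ≈ 4.8108e+6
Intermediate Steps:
s = 2304 (s = 2*1152 = 2304)
V(x) = 1/2304
G(W, Q) = -19 + Q + W (G(W, Q) = (W + Q) - 19 = (Q + W) - 19 = -19 + Q + W)
4542973/2355903 + G(z(-19, 33), 2110)/V(-1539) = 4542973/2355903 + (-19 + 2110 - 3)/(1/2304) = 4542973*(1/2355903) + 2088*2304 = 4542973/2355903 + 4810752 = 11333669612029/2355903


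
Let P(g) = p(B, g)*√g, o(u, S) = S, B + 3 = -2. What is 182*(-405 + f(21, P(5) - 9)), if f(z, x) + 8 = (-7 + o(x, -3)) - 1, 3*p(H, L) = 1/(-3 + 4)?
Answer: -77168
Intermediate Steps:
B = -5 (B = -3 - 2 = -5)
p(H, L) = ⅓ (p(H, L) = 1/(3*(-3 + 4)) = (⅓)/1 = (⅓)*1 = ⅓)
P(g) = √g/3
f(z, x) = -19 (f(z, x) = -8 + ((-7 - 3) - 1) = -8 + (-10 - 1) = -8 - 11 = -19)
182*(-405 + f(21, P(5) - 9)) = 182*(-405 - 19) = 182*(-424) = -77168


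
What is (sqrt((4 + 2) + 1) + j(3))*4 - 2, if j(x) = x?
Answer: 10 + 4*sqrt(7) ≈ 20.583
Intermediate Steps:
(sqrt((4 + 2) + 1) + j(3))*4 - 2 = (sqrt((4 + 2) + 1) + 3)*4 - 2 = (sqrt(6 + 1) + 3)*4 - 2 = (sqrt(7) + 3)*4 - 2 = (3 + sqrt(7))*4 - 2 = (12 + 4*sqrt(7)) - 2 = 10 + 4*sqrt(7)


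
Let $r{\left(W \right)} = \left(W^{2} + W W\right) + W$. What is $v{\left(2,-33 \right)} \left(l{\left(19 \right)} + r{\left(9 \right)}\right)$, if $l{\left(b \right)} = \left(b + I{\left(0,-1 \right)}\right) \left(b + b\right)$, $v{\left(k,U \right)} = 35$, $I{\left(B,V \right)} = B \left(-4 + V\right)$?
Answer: $31255$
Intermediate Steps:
$r{\left(W \right)} = W + 2 W^{2}$ ($r{\left(W \right)} = \left(W^{2} + W^{2}\right) + W = 2 W^{2} + W = W + 2 W^{2}$)
$l{\left(b \right)} = 2 b^{2}$ ($l{\left(b \right)} = \left(b + 0 \left(-4 - 1\right)\right) \left(b + b\right) = \left(b + 0 \left(-5\right)\right) 2 b = \left(b + 0\right) 2 b = b 2 b = 2 b^{2}$)
$v{\left(2,-33 \right)} \left(l{\left(19 \right)} + r{\left(9 \right)}\right) = 35 \left(2 \cdot 19^{2} + 9 \left(1 + 2 \cdot 9\right)\right) = 35 \left(2 \cdot 361 + 9 \left(1 + 18\right)\right) = 35 \left(722 + 9 \cdot 19\right) = 35 \left(722 + 171\right) = 35 \cdot 893 = 31255$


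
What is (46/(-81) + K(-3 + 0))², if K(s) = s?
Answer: 83521/6561 ≈ 12.730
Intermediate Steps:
(46/(-81) + K(-3 + 0))² = (46/(-81) + (-3 + 0))² = (46*(-1/81) - 3)² = (-46/81 - 3)² = (-289/81)² = 83521/6561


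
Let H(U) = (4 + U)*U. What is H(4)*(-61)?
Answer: -1952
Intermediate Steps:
H(U) = U*(4 + U)
H(4)*(-61) = (4*(4 + 4))*(-61) = (4*8)*(-61) = 32*(-61) = -1952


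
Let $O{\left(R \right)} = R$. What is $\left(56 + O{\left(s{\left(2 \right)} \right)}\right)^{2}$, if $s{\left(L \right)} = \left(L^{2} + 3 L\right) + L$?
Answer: $4624$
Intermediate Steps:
$s{\left(L \right)} = L^{2} + 4 L$
$\left(56 + O{\left(s{\left(2 \right)} \right)}\right)^{2} = \left(56 + 2 \left(4 + 2\right)\right)^{2} = \left(56 + 2 \cdot 6\right)^{2} = \left(56 + 12\right)^{2} = 68^{2} = 4624$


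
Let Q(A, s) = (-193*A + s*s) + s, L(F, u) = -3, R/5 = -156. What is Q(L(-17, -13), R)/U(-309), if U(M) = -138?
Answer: -202733/46 ≈ -4407.2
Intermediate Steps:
R = -780 (R = 5*(-156) = -780)
Q(A, s) = s + s**2 - 193*A (Q(A, s) = (-193*A + s**2) + s = (s**2 - 193*A) + s = s + s**2 - 193*A)
Q(L(-17, -13), R)/U(-309) = (-780 + (-780)**2 - 193*(-3))/(-138) = (-780 + 608400 + 579)*(-1/138) = 608199*(-1/138) = -202733/46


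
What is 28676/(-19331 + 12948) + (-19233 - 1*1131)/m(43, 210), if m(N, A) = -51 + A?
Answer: -44847632/338299 ≈ -132.57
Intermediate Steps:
28676/(-19331 + 12948) + (-19233 - 1*1131)/m(43, 210) = 28676/(-19331 + 12948) + (-19233 - 1*1131)/(-51 + 210) = 28676/(-6383) + (-19233 - 1131)/159 = 28676*(-1/6383) - 20364*1/159 = -28676/6383 - 6788/53 = -44847632/338299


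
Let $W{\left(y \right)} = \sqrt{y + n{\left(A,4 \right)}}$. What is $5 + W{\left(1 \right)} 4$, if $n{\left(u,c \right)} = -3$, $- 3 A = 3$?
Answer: $5 + 4 i \sqrt{2} \approx 5.0 + 5.6569 i$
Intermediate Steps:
$A = -1$ ($A = \left(- \frac{1}{3}\right) 3 = -1$)
$W{\left(y \right)} = \sqrt{-3 + y}$ ($W{\left(y \right)} = \sqrt{y - 3} = \sqrt{-3 + y}$)
$5 + W{\left(1 \right)} 4 = 5 + \sqrt{-3 + 1} \cdot 4 = 5 + \sqrt{-2} \cdot 4 = 5 + i \sqrt{2} \cdot 4 = 5 + 4 i \sqrt{2}$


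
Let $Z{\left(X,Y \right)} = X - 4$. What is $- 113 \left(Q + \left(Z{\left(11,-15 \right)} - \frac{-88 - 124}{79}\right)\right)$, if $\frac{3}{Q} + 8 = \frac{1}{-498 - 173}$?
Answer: $- \frac{446153154}{424151} \approx -1051.9$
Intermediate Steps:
$Z{\left(X,Y \right)} = -4 + X$ ($Z{\left(X,Y \right)} = X - 4 = -4 + X$)
$Q = - \frac{2013}{5369}$ ($Q = \frac{3}{-8 + \frac{1}{-498 - 173}} = \frac{3}{-8 + \frac{1}{-671}} = \frac{3}{-8 - \frac{1}{671}} = \frac{3}{- \frac{5369}{671}} = 3 \left(- \frac{671}{5369}\right) = - \frac{2013}{5369} \approx -0.37493$)
$- 113 \left(Q + \left(Z{\left(11,-15 \right)} - \frac{-88 - 124}{79}\right)\right) = - 113 \left(- \frac{2013}{5369} + \left(\left(-4 + 11\right) - \frac{-88 - 124}{79}\right)\right) = - 113 \left(- \frac{2013}{5369} + \left(7 - \left(-212\right) \frac{1}{79}\right)\right) = - 113 \left(- \frac{2013}{5369} + \left(7 - - \frac{212}{79}\right)\right) = - 113 \left(- \frac{2013}{5369} + \left(7 + \frac{212}{79}\right)\right) = - 113 \left(- \frac{2013}{5369} + \frac{765}{79}\right) = \left(-113\right) \frac{3948258}{424151} = - \frac{446153154}{424151}$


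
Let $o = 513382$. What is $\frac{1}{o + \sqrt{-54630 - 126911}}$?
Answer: $\frac{513382}{263561259465} - \frac{i \sqrt{181541}}{263561259465} \approx 1.9479 \cdot 10^{-6} - 1.6166 \cdot 10^{-9} i$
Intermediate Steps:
$\frac{1}{o + \sqrt{-54630 - 126911}} = \frac{1}{513382 + \sqrt{-54630 - 126911}} = \frac{1}{513382 + \sqrt{-181541}} = \frac{1}{513382 + i \sqrt{181541}}$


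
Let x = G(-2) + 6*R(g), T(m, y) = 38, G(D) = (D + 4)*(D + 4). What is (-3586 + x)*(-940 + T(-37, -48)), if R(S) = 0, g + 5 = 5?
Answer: 3230964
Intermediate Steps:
G(D) = (4 + D)² (G(D) = (4 + D)*(4 + D) = (4 + D)²)
g = 0 (g = -5 + 5 = 0)
x = 4 (x = (4 - 2)² + 6*0 = 2² + 0 = 4 + 0 = 4)
(-3586 + x)*(-940 + T(-37, -48)) = (-3586 + 4)*(-940 + 38) = -3582*(-902) = 3230964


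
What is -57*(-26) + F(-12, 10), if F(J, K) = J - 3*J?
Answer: 1506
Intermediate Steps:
F(J, K) = -2*J
-57*(-26) + F(-12, 10) = -57*(-26) - 2*(-12) = 1482 + 24 = 1506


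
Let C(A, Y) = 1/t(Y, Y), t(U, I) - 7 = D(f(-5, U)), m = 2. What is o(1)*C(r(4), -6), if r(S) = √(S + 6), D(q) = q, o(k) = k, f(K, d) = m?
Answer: ⅑ ≈ 0.11111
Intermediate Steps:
f(K, d) = 2
r(S) = √(6 + S)
t(U, I) = 9 (t(U, I) = 7 + 2 = 9)
C(A, Y) = ⅑ (C(A, Y) = 1/9 = ⅑)
o(1)*C(r(4), -6) = 1*(⅑) = ⅑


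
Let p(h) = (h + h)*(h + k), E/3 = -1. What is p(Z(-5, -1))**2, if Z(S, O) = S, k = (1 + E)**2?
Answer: 100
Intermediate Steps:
E = -3 (E = 3*(-1) = -3)
k = 4 (k = (1 - 3)**2 = (-2)**2 = 4)
p(h) = 2*h*(4 + h) (p(h) = (h + h)*(h + 4) = (2*h)*(4 + h) = 2*h*(4 + h))
p(Z(-5, -1))**2 = (2*(-5)*(4 - 5))**2 = (2*(-5)*(-1))**2 = 10**2 = 100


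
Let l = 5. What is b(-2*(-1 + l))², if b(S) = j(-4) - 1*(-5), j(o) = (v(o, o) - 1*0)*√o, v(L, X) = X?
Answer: (5 - 8*I)² ≈ -39.0 - 80.0*I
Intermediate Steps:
j(o) = o^(3/2) (j(o) = (o - 1*0)*√o = (o + 0)*√o = o*√o = o^(3/2))
b(S) = 5 - 8*I (b(S) = (-4)^(3/2) - 1*(-5) = -8*I + 5 = 5 - 8*I)
b(-2*(-1 + l))² = (5 - 8*I)²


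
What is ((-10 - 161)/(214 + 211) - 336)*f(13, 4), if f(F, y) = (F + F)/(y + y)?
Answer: -1858623/1700 ≈ -1093.3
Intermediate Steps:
f(F, y) = F/y (f(F, y) = (2*F)/((2*y)) = (2*F)*(1/(2*y)) = F/y)
((-10 - 161)/(214 + 211) - 336)*f(13, 4) = ((-10 - 161)/(214 + 211) - 336)*(13/4) = (-171/425 - 336)*(13*(¼)) = (-171*1/425 - 336)*(13/4) = (-171/425 - 336)*(13/4) = -142971/425*13/4 = -1858623/1700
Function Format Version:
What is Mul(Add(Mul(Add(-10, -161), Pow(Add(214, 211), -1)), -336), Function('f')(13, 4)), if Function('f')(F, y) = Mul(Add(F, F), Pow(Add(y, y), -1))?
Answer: Rational(-1858623, 1700) ≈ -1093.3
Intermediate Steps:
Function('f')(F, y) = Mul(F, Pow(y, -1)) (Function('f')(F, y) = Mul(Mul(2, F), Pow(Mul(2, y), -1)) = Mul(Mul(2, F), Mul(Rational(1, 2), Pow(y, -1))) = Mul(F, Pow(y, -1)))
Mul(Add(Mul(Add(-10, -161), Pow(Add(214, 211), -1)), -336), Function('f')(13, 4)) = Mul(Add(Mul(Add(-10, -161), Pow(Add(214, 211), -1)), -336), Mul(13, Pow(4, -1))) = Mul(Add(Mul(-171, Pow(425, -1)), -336), Mul(13, Rational(1, 4))) = Mul(Add(Mul(-171, Rational(1, 425)), -336), Rational(13, 4)) = Mul(Add(Rational(-171, 425), -336), Rational(13, 4)) = Mul(Rational(-142971, 425), Rational(13, 4)) = Rational(-1858623, 1700)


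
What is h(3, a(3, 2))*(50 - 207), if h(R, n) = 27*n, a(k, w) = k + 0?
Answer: -12717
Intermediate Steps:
a(k, w) = k
h(3, a(3, 2))*(50 - 207) = (27*3)*(50 - 207) = 81*(-157) = -12717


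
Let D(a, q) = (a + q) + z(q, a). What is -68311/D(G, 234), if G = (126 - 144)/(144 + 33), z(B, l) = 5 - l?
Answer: -68311/239 ≈ -285.82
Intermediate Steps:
G = -6/59 (G = -18/177 = -18*1/177 = -6/59 ≈ -0.10169)
D(a, q) = 5 + q (D(a, q) = (a + q) + (5 - a) = 5 + q)
-68311/D(G, 234) = -68311/(5 + 234) = -68311/239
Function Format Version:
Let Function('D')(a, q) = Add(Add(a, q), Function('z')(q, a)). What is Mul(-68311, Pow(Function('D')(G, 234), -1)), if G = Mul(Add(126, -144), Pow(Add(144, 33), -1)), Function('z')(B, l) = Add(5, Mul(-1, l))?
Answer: Rational(-68311, 239) ≈ -285.82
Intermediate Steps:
G = Rational(-6, 59) (G = Mul(-18, Pow(177, -1)) = Mul(-18, Rational(1, 177)) = Rational(-6, 59) ≈ -0.10169)
Function('D')(a, q) = Add(5, q) (Function('D')(a, q) = Add(Add(a, q), Add(5, Mul(-1, a))) = Add(5, q))
Mul(-68311, Pow(Function('D')(G, 234), -1)) = Mul(-68311, Pow(Add(5, 234), -1)) = Mul(-68311, Pow(239, -1)) = Mul(-68311, Rational(1, 239)) = Rational(-68311, 239)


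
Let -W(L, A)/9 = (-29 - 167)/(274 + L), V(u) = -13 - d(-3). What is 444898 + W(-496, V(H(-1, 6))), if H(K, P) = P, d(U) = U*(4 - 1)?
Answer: 16460932/37 ≈ 4.4489e+5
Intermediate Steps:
d(U) = 3*U (d(U) = U*3 = 3*U)
V(u) = -4 (V(u) = -13 - 3*(-3) = -13 - 1*(-9) = -13 + 9 = -4)
W(L, A) = 1764/(274 + L) (W(L, A) = -9*(-29 - 167)/(274 + L) = -(-1764)/(274 + L) = 1764/(274 + L))
444898 + W(-496, V(H(-1, 6))) = 444898 + 1764/(274 - 496) = 444898 + 1764/(-222) = 444898 + 1764*(-1/222) = 444898 - 294/37 = 16460932/37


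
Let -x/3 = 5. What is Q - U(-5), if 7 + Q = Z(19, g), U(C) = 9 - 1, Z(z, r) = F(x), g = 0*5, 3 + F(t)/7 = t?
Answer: -141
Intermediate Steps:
x = -15 (x = -3*5 = -15)
F(t) = -21 + 7*t
g = 0
Z(z, r) = -126 (Z(z, r) = -21 + 7*(-15) = -21 - 105 = -126)
U(C) = 8
Q = -133 (Q = -7 - 126 = -133)
Q - U(-5) = -133 - 1*8 = -133 - 8 = -141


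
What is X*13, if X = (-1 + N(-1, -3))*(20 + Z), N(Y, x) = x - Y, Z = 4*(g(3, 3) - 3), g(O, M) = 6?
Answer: -1248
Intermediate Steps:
Z = 12 (Z = 4*(6 - 3) = 4*3 = 12)
X = -96 (X = (-1 + (-3 - 1*(-1)))*(20 + 12) = (-1 + (-3 + 1))*32 = (-1 - 2)*32 = -3*32 = -96)
X*13 = -96*13 = -1248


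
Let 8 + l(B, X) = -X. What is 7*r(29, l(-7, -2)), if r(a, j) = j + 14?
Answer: 56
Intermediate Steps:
l(B, X) = -8 - X
r(a, j) = 14 + j
7*r(29, l(-7, -2)) = 7*(14 + (-8 - 1*(-2))) = 7*(14 + (-8 + 2)) = 7*(14 - 6) = 7*8 = 56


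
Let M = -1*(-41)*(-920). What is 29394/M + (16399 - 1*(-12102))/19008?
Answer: 255107/354240 ≈ 0.72015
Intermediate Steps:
M = -37720 (M = 41*(-920) = -37720)
29394/M + (16399 - 1*(-12102))/19008 = 29394/(-37720) + (16399 - 1*(-12102))/19008 = 29394*(-1/37720) + (16399 + 12102)*(1/19008) = -639/820 + 28501*(1/19008) = -639/820 + 2591/1728 = 255107/354240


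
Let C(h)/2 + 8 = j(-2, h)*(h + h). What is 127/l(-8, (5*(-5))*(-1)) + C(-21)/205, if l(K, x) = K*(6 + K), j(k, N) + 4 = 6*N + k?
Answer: 203187/3280 ≈ 61.947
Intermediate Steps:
j(k, N) = -4 + k + 6*N (j(k, N) = -4 + (6*N + k) = -4 + (k + 6*N) = -4 + k + 6*N)
C(h) = -16 + 4*h*(-6 + 6*h) (C(h) = -16 + 2*((-4 - 2 + 6*h)*(h + h)) = -16 + 2*((-6 + 6*h)*(2*h)) = -16 + 2*(2*h*(-6 + 6*h)) = -16 + 4*h*(-6 + 6*h))
127/l(-8, (5*(-5))*(-1)) + C(-21)/205 = 127/((-8*(6 - 8))) + (-16 + 24*(-21)*(-1 - 21))/205 = 127/((-8*(-2))) + (-16 + 24*(-21)*(-22))*(1/205) = 127/16 + (-16 + 11088)*(1/205) = 127*(1/16) + 11072*(1/205) = 127/16 + 11072/205 = 203187/3280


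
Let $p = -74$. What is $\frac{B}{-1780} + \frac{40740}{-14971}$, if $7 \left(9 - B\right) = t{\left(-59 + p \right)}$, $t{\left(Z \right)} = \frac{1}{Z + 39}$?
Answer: $- \frac{47804990833}{17534634040} \approx -2.7263$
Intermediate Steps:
$t{\left(Z \right)} = \frac{1}{39 + Z}$
$B = \frac{5923}{658}$ ($B = 9 - \frac{1}{7 \left(39 - 133\right)} = 9 - \frac{1}{7 \left(-94\right)} = 9 - - \frac{1}{658} = 9 + \frac{1}{658} = \frac{5923}{658} \approx 9.0015$)
$\frac{B}{-1780} + \frac{40740}{-14971} = \frac{5923}{658 \left(-1780\right)} + \frac{40740}{-14971} = \frac{5923}{658} \left(- \frac{1}{1780}\right) + 40740 \left(- \frac{1}{14971}\right) = - \frac{5923}{1171240} - \frac{40740}{14971} = - \frac{47804990833}{17534634040}$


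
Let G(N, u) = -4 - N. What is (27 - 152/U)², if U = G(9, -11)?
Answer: 253009/169 ≈ 1497.1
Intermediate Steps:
U = -13 (U = -4 - 1*9 = -4 - 9 = -13)
(27 - 152/U)² = (27 - 152/(-13))² = (27 - 152*(-1)/13)² = (27 - 1*(-152/13))² = (27 + 152/13)² = (503/13)² = 253009/169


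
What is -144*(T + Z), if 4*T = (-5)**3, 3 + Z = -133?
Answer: 24084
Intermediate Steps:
Z = -136 (Z = -3 - 133 = -136)
T = -125/4 (T = (1/4)*(-5)**3 = (1/4)*(-125) = -125/4 ≈ -31.250)
-144*(T + Z) = -144*(-125/4 - 136) = -144*(-669/4) = 24084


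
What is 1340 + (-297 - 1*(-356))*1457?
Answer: 87303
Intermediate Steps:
1340 + (-297 - 1*(-356))*1457 = 1340 + (-297 + 356)*1457 = 1340 + 59*1457 = 1340 + 85963 = 87303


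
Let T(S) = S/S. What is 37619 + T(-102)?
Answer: 37620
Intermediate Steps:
T(S) = 1
37619 + T(-102) = 37619 + 1 = 37620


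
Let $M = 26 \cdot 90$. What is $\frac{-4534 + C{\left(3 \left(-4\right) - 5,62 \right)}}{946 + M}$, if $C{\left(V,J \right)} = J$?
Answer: $- \frac{2236}{1643} \approx -1.3609$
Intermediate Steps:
$M = 2340$
$\frac{-4534 + C{\left(3 \left(-4\right) - 5,62 \right)}}{946 + M} = \frac{-4534 + 62}{946 + 2340} = - \frac{4472}{3286} = \left(-4472\right) \frac{1}{3286} = - \frac{2236}{1643}$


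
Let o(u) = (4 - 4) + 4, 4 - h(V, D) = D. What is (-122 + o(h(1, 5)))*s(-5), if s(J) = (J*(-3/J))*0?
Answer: 0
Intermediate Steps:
h(V, D) = 4 - D
o(u) = 4 (o(u) = 0 + 4 = 4)
s(J) = 0 (s(J) = -3*0 = 0)
(-122 + o(h(1, 5)))*s(-5) = (-122 + 4)*0 = -118*0 = 0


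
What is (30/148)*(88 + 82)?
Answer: 1275/37 ≈ 34.459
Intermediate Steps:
(30/148)*(88 + 82) = (30*(1/148))*170 = (15/74)*170 = 1275/37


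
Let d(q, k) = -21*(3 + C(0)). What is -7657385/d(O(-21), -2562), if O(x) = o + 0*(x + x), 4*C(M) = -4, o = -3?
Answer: 7657385/42 ≈ 1.8232e+5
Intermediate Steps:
C(M) = -1 (C(M) = (1/4)*(-4) = -1)
O(x) = -3 (O(x) = -3 + 0*(x + x) = -3 + 0*(2*x) = -3 + 0 = -3)
d(q, k) = -42 (d(q, k) = -21*(3 - 1) = -21*2 = -42)
-7657385/d(O(-21), -2562) = -7657385/(-42) = -7657385*(-1/42) = 7657385/42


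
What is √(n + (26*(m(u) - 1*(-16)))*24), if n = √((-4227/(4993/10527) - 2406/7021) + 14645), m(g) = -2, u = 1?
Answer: √(10735782479015272224 + 35055853*√7044932920699987754)/35055853 ≈ 93.871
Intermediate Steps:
n = √7044932920699987754/35055853 (n = √((-4227/(4993*(1/10527)) - 2406*1/7021) + 14645) = √((-4227/4993/10527 - 2406/7021) + 14645) = √((-4227*10527/4993 - 2406/7021) + 14645) = √((-44497629/4993 - 2406/7021) + 14645) = √(-312429866367/35055853 + 14645) = √(200963100818/35055853) = √7044932920699987754/35055853 ≈ 75.714)
√(n + (26*(m(u) - 1*(-16)))*24) = √(√7044932920699987754/35055853 + (26*(-2 - 1*(-16)))*24) = √(√7044932920699987754/35055853 + (26*(-2 + 16))*24) = √(√7044932920699987754/35055853 + (26*14)*24) = √(√7044932920699987754/35055853 + 364*24) = √(√7044932920699987754/35055853 + 8736) = √(8736 + √7044932920699987754/35055853)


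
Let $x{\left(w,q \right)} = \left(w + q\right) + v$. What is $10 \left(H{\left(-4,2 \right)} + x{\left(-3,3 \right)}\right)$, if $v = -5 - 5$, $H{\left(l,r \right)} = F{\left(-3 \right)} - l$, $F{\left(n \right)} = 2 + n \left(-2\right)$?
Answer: $20$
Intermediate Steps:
$F{\left(n \right)} = 2 - 2 n$
$H{\left(l,r \right)} = 8 - l$ ($H{\left(l,r \right)} = \left(2 - -6\right) - l = \left(2 + 6\right) - l = 8 - l$)
$v = -10$ ($v = -5 - 5 = -10$)
$x{\left(w,q \right)} = -10 + q + w$ ($x{\left(w,q \right)} = \left(w + q\right) - 10 = \left(q + w\right) - 10 = -10 + q + w$)
$10 \left(H{\left(-4,2 \right)} + x{\left(-3,3 \right)}\right) = 10 \left(\left(8 - -4\right) - 10\right) = 10 \left(\left(8 + 4\right) - 10\right) = 10 \left(12 - 10\right) = 10 \cdot 2 = 20$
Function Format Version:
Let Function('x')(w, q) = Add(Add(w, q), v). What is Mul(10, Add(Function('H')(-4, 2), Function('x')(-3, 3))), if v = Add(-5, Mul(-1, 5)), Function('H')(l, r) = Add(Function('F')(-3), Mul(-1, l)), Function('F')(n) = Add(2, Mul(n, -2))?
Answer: 20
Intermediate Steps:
Function('F')(n) = Add(2, Mul(-2, n))
Function('H')(l, r) = Add(8, Mul(-1, l)) (Function('H')(l, r) = Add(Add(2, Mul(-2, -3)), Mul(-1, l)) = Add(Add(2, 6), Mul(-1, l)) = Add(8, Mul(-1, l)))
v = -10 (v = Add(-5, -5) = -10)
Function('x')(w, q) = Add(-10, q, w) (Function('x')(w, q) = Add(Add(w, q), -10) = Add(Add(q, w), -10) = Add(-10, q, w))
Mul(10, Add(Function('H')(-4, 2), Function('x')(-3, 3))) = Mul(10, Add(Add(8, Mul(-1, -4)), Add(-10, 3, -3))) = Mul(10, Add(Add(8, 4), -10)) = Mul(10, Add(12, -10)) = Mul(10, 2) = 20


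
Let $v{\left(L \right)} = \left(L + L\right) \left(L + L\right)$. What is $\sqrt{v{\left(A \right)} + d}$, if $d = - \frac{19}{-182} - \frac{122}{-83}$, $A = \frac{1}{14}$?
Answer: $\frac{5 \sqrt{14555710}}{15106} \approx 1.2628$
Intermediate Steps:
$A = \frac{1}{14} \approx 0.071429$
$v{\left(L \right)} = 4 L^{2}$ ($v{\left(L \right)} = 2 L 2 L = 4 L^{2}$)
$d = \frac{23781}{15106}$ ($d = \left(-19\right) \left(- \frac{1}{182}\right) - - \frac{122}{83} = \frac{19}{182} + \frac{122}{83} = \frac{23781}{15106} \approx 1.5743$)
$\sqrt{v{\left(A \right)} + d} = \sqrt{\frac{4}{196} + \frac{23781}{15106}} = \sqrt{4 \cdot \frac{1}{196} + \frac{23781}{15106}} = \sqrt{\frac{1}{49} + \frac{23781}{15106}} = \sqrt{\frac{168625}{105742}} = \frac{5 \sqrt{14555710}}{15106}$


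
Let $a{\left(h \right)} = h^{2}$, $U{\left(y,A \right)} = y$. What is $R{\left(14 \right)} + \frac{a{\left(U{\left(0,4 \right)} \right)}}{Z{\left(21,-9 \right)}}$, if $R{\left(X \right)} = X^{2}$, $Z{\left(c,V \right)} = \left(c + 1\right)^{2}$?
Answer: $196$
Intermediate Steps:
$Z{\left(c,V \right)} = \left(1 + c\right)^{2}$
$R{\left(14 \right)} + \frac{a{\left(U{\left(0,4 \right)} \right)}}{Z{\left(21,-9 \right)}} = 14^{2} + \frac{0^{2}}{\left(1 + 21\right)^{2}} = 196 + \frac{0}{22^{2}} = 196 + \frac{0}{484} = 196 + 0 \cdot \frac{1}{484} = 196 + 0 = 196$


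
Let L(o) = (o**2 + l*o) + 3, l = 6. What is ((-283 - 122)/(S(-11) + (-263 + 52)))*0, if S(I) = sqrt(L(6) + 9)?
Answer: 0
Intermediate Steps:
L(o) = 3 + o**2 + 6*o (L(o) = (o**2 + 6*o) + 3 = 3 + o**2 + 6*o)
S(I) = 2*sqrt(21) (S(I) = sqrt((3 + 6**2 + 6*6) + 9) = sqrt((3 + 36 + 36) + 9) = sqrt(75 + 9) = sqrt(84) = 2*sqrt(21))
((-283 - 122)/(S(-11) + (-263 + 52)))*0 = ((-283 - 122)/(2*sqrt(21) + (-263 + 52)))*0 = -405/(2*sqrt(21) - 211)*0 = -405/(-211 + 2*sqrt(21))*0 = 0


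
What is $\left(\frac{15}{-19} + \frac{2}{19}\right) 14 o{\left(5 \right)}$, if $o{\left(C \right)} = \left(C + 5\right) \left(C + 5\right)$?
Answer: $- \frac{18200}{19} \approx -957.89$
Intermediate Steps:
$o{\left(C \right)} = \left(5 + C\right)^{2}$ ($o{\left(C \right)} = \left(5 + C\right) \left(5 + C\right) = \left(5 + C\right)^{2}$)
$\left(\frac{15}{-19} + \frac{2}{19}\right) 14 o{\left(5 \right)} = \left(\frac{15}{-19} + \frac{2}{19}\right) 14 \left(5 + 5\right)^{2} = \left(15 \left(- \frac{1}{19}\right) + 2 \cdot \frac{1}{19}\right) 14 \cdot 10^{2} = \left(- \frac{15}{19} + \frac{2}{19}\right) 14 \cdot 100 = \left(- \frac{13}{19}\right) 14 \cdot 100 = \left(- \frac{182}{19}\right) 100 = - \frac{18200}{19}$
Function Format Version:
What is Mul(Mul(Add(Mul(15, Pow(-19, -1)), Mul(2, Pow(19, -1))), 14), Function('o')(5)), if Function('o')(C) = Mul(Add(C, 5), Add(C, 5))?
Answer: Rational(-18200, 19) ≈ -957.89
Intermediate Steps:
Function('o')(C) = Pow(Add(5, C), 2) (Function('o')(C) = Mul(Add(5, C), Add(5, C)) = Pow(Add(5, C), 2))
Mul(Mul(Add(Mul(15, Pow(-19, -1)), Mul(2, Pow(19, -1))), 14), Function('o')(5)) = Mul(Mul(Add(Mul(15, Pow(-19, -1)), Mul(2, Pow(19, -1))), 14), Pow(Add(5, 5), 2)) = Mul(Mul(Add(Mul(15, Rational(-1, 19)), Mul(2, Rational(1, 19))), 14), Pow(10, 2)) = Mul(Mul(Add(Rational(-15, 19), Rational(2, 19)), 14), 100) = Mul(Mul(Rational(-13, 19), 14), 100) = Mul(Rational(-182, 19), 100) = Rational(-18200, 19)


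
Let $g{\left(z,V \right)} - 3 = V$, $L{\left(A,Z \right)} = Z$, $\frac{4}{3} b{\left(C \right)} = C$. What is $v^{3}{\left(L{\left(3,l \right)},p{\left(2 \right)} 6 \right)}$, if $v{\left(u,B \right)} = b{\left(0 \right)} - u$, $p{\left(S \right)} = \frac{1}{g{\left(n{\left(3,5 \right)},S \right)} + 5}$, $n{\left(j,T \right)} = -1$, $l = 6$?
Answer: $-216$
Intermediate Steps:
$b{\left(C \right)} = \frac{3 C}{4}$
$g{\left(z,V \right)} = 3 + V$
$p{\left(S \right)} = \frac{1}{8 + S}$ ($p{\left(S \right)} = \frac{1}{\left(3 + S\right) + 5} = \frac{1}{8 + S}$)
$v{\left(u,B \right)} = - u$ ($v{\left(u,B \right)} = \frac{3}{4} \cdot 0 - u = 0 - u = - u$)
$v^{3}{\left(L{\left(3,l \right)},p{\left(2 \right)} 6 \right)} = \left(\left(-1\right) 6\right)^{3} = \left(-6\right)^{3} = -216$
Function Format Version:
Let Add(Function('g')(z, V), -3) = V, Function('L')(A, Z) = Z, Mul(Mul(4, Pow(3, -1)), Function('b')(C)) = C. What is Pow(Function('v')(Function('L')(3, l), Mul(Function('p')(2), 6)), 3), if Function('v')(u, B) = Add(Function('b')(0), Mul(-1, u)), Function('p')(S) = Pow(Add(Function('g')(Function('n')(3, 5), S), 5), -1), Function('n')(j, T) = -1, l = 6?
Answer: -216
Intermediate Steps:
Function('b')(C) = Mul(Rational(3, 4), C)
Function('g')(z, V) = Add(3, V)
Function('p')(S) = Pow(Add(8, S), -1) (Function('p')(S) = Pow(Add(Add(3, S), 5), -1) = Pow(Add(8, S), -1))
Function('v')(u, B) = Mul(-1, u) (Function('v')(u, B) = Add(Mul(Rational(3, 4), 0), Mul(-1, u)) = Add(0, Mul(-1, u)) = Mul(-1, u))
Pow(Function('v')(Function('L')(3, l), Mul(Function('p')(2), 6)), 3) = Pow(Mul(-1, 6), 3) = Pow(-6, 3) = -216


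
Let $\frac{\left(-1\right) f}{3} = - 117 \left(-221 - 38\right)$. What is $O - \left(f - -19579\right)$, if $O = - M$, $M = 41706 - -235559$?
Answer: $-205935$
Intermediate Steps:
$f = -90909$ ($f = - 3 \left(- 117 \left(-221 - 38\right)\right) = - 3 \left(\left(-117\right) \left(-259\right)\right) = \left(-3\right) 30303 = -90909$)
$M = 277265$ ($M = 41706 + 235559 = 277265$)
$O = -277265$ ($O = \left(-1\right) 277265 = -277265$)
$O - \left(f - -19579\right) = -277265 - \left(-90909 - -19579\right) = -277265 - \left(-90909 + 19579\right) = -277265 - -71330 = -277265 + 71330 = -205935$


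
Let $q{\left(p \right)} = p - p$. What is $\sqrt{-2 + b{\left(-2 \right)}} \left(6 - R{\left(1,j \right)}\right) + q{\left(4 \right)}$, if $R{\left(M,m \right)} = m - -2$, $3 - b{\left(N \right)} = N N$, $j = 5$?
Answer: $- i \sqrt{3} \approx - 1.732 i$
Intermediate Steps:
$q{\left(p \right)} = 0$
$b{\left(N \right)} = 3 - N^{2}$ ($b{\left(N \right)} = 3 - N N = 3 - N^{2}$)
$R{\left(M,m \right)} = 2 + m$ ($R{\left(M,m \right)} = m + 2 = 2 + m$)
$\sqrt{-2 + b{\left(-2 \right)}} \left(6 - R{\left(1,j \right)}\right) + q{\left(4 \right)} = \sqrt{-2 + \left(3 - \left(-2\right)^{2}\right)} \left(6 - \left(2 + 5\right)\right) + 0 = \sqrt{-2 + \left(3 - 4\right)} \left(6 - 7\right) + 0 = \sqrt{-2 - 1} \left(-1\right) + 0 = \sqrt{-3} \left(-1\right) + 0 = i \sqrt{3} \left(-1\right) + 0 = - i \sqrt{3} + 0 = - i \sqrt{3}$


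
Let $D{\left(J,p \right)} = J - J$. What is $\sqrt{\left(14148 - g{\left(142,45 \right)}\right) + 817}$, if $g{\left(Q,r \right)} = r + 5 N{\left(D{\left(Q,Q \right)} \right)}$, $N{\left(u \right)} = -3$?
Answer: $\sqrt{14935} \approx 122.21$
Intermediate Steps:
$D{\left(J,p \right)} = 0$
$g{\left(Q,r \right)} = -15 + r$ ($g{\left(Q,r \right)} = r + 5 \left(-3\right) = r - 15 = -15 + r$)
$\sqrt{\left(14148 - g{\left(142,45 \right)}\right) + 817} = \sqrt{\left(14148 - \left(-15 + 45\right)\right) + 817} = \sqrt{\left(14148 - 30\right) + 817} = \sqrt{14118 + 817} = \sqrt{14935}$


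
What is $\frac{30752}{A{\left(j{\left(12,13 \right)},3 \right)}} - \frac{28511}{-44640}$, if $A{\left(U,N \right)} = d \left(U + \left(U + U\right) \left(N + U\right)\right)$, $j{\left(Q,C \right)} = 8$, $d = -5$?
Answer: $- \frac{33663479}{1026720} \approx -32.787$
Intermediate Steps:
$A{\left(U,N \right)} = - 5 U - 10 U \left(N + U\right)$ ($A{\left(U,N \right)} = - 5 \left(U + \left(U + U\right) \left(N + U\right)\right) = - 5 \left(U + 2 U \left(N + U\right)\right) = - 5 U - 10 U \left(N + U\right)$)
$\frac{30752}{A{\left(j{\left(12,13 \right)},3 \right)}} - \frac{28511}{-44640} = \frac{30752}{\left(-5\right) 8 \left(1 + 2 \cdot 3 + 2 \cdot 8\right)} - \frac{28511}{-44640} = \frac{30752}{\left(-5\right) 8 \left(1 + 6 + 16\right)} - - \frac{28511}{44640} = \frac{30752}{\left(-5\right) 8 \cdot 23} + \frac{28511}{44640} = \frac{30752}{-920} + \frac{28511}{44640} = 30752 \left(- \frac{1}{920}\right) + \frac{28511}{44640} = - \frac{3844}{115} + \frac{28511}{44640} = - \frac{33663479}{1026720}$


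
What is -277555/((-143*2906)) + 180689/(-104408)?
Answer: -23053898511/21693789832 ≈ -1.0627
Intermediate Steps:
-277555/((-143*2906)) + 180689/(-104408) = -277555/(-415558) + 180689*(-1/104408) = -277555*(-1/415558) - 180689/104408 = 277555/415558 - 180689/104408 = -23053898511/21693789832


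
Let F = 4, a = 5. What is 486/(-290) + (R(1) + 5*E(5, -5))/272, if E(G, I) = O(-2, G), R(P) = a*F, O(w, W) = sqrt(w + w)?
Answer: -15799/9860 + 5*I/136 ≈ -1.6023 + 0.036765*I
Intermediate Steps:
O(w, W) = sqrt(2)*sqrt(w) (O(w, W) = sqrt(2*w) = sqrt(2)*sqrt(w))
R(P) = 20 (R(P) = 5*4 = 20)
E(G, I) = 2*I (E(G, I) = sqrt(2)*sqrt(-2) = sqrt(2)*(I*sqrt(2)) = 2*I)
486/(-290) + (R(1) + 5*E(5, -5))/272 = 486/(-290) + (20 + 5*(2*I))/272 = 486*(-1/290) + (20 + 10*I)*(1/272) = -243/145 + (5/68 + 5*I/136) = -15799/9860 + 5*I/136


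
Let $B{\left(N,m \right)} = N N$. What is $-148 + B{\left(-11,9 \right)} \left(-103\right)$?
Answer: $-12611$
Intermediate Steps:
$B{\left(N,m \right)} = N^{2}$
$-148 + B{\left(-11,9 \right)} \left(-103\right) = -148 + \left(-11\right)^{2} \left(-103\right) = -148 + 121 \left(-103\right) = -148 - 12463 = -12611$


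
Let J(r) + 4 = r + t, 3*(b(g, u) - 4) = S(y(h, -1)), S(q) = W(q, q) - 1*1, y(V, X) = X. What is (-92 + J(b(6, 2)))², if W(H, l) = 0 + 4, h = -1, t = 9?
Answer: 6724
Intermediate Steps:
W(H, l) = 4
S(q) = 3 (S(q) = 4 - 1*1 = 4 - 1 = 3)
b(g, u) = 5 (b(g, u) = 4 + (⅓)*3 = 4 + 1 = 5)
J(r) = 5 + r (J(r) = -4 + (r + 9) = -4 + (9 + r) = 5 + r)
(-92 + J(b(6, 2)))² = (-92 + (5 + 5))² = (-92 + 10)² = (-82)² = 6724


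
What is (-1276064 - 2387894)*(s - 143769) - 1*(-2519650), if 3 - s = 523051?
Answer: 2443192001336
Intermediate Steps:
s = -523048 (s = 3 - 1*523051 = 3 - 523051 = -523048)
(-1276064 - 2387894)*(s - 143769) - 1*(-2519650) = (-1276064 - 2387894)*(-523048 - 143769) - 1*(-2519650) = -3663958*(-666817) + 2519650 = 2443189481686 + 2519650 = 2443192001336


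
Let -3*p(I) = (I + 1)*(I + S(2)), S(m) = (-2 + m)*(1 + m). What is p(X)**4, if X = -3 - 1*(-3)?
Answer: 0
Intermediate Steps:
S(m) = (1 + m)*(-2 + m)
X = 0 (X = -3 + 3 = 0)
p(I) = -I*(1 + I)/3 (p(I) = -(I + 1)*(I + (-2 + 2**2 - 1*2))/3 = -(1 + I)*(I + (-2 + 4 - 2))/3 = -(1 + I)*(I + 0)/3 = -(1 + I)*I/3 = -I*(1 + I)/3)
p(X)**4 = ((1/3)*0*(-1 - 1*0))**4 = ((1/3)*0*(-1 + 0))**4 = ((1/3)*0*(-1))**4 = 0**4 = 0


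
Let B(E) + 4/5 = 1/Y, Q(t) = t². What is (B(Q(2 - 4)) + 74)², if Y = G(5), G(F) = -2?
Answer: 528529/100 ≈ 5285.3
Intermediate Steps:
Y = -2
B(E) = -13/10 (B(E) = -⅘ + 1/(-2) = -⅘ - ½ = -13/10)
(B(Q(2 - 4)) + 74)² = (-13/10 + 74)² = (727/10)² = 528529/100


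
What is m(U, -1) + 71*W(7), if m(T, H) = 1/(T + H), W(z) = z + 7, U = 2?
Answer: 995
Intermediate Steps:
W(z) = 7 + z
m(T, H) = 1/(H + T)
m(U, -1) + 71*W(7) = 1/(-1 + 2) + 71*(7 + 7) = 1/1 + 71*14 = 1 + 994 = 995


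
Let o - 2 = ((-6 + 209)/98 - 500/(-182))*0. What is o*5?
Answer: 10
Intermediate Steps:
o = 2 (o = 2 + ((-6 + 209)/98 - 500/(-182))*0 = 2 + (203*(1/98) - 500*(-1/182))*0 = 2 + (29/14 + 250/91)*0 = 2 + (877/182)*0 = 2 + 0 = 2)
o*5 = 2*5 = 10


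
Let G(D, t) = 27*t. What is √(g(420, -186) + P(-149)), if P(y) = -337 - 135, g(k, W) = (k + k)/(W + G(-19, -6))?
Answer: I*√398982/29 ≈ 21.781*I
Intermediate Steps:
g(k, W) = 2*k/(-162 + W) (g(k, W) = (k + k)/(W + 27*(-6)) = (2*k)/(W - 162) = (2*k)/(-162 + W) = 2*k/(-162 + W))
P(y) = -472
√(g(420, -186) + P(-149)) = √(2*420/(-162 - 186) - 472) = √(2*420/(-348) - 472) = √(2*420*(-1/348) - 472) = √(-70/29 - 472) = √(-13758/29) = I*√398982/29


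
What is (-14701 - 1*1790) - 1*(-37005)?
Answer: 20514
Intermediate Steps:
(-14701 - 1*1790) - 1*(-37005) = (-14701 - 1790) + 37005 = -16491 + 37005 = 20514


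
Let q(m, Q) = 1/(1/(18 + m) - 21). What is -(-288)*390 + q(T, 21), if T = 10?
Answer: 65931812/587 ≈ 1.1232e+5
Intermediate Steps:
q(m, Q) = 1/(-21 + 1/(18 + m))
-(-288)*390 + q(T, 21) = -(-288)*390 + (-18 - 1*10)/(377 + 21*10) = -288*(-390) + (-18 - 10)/(377 + 210) = 112320 - 28/587 = 65931812/587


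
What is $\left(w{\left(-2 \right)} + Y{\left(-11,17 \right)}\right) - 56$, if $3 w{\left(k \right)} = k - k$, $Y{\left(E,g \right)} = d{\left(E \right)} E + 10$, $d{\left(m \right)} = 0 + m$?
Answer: $75$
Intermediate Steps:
$d{\left(m \right)} = m$
$Y{\left(E,g \right)} = 10 + E^{2}$ ($Y{\left(E,g \right)} = E E + 10 = E^{2} + 10 = 10 + E^{2}$)
$w{\left(k \right)} = 0$ ($w{\left(k \right)} = \frac{k - k}{3} = \frac{1}{3} \cdot 0 = 0$)
$\left(w{\left(-2 \right)} + Y{\left(-11,17 \right)}\right) - 56 = \left(0 + \left(10 + \left(-11\right)^{2}\right)\right) - 56 = \left(0 + \left(10 + 121\right)\right) - 56 = \left(0 + 131\right) - 56 = 131 - 56 = 75$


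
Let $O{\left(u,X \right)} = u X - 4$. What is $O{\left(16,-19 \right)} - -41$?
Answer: $-267$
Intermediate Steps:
$O{\left(u,X \right)} = -4 + X u$ ($O{\left(u,X \right)} = X u - 4 = -4 + X u$)
$O{\left(16,-19 \right)} - -41 = \left(-4 - 304\right) - -41 = \left(-4 - 304\right) + 41 = -308 + 41 = -267$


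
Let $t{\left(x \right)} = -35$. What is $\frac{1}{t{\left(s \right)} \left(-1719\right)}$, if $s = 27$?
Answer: $\frac{1}{60165} \approx 1.6621 \cdot 10^{-5}$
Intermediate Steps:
$\frac{1}{t{\left(s \right)} \left(-1719\right)} = \frac{1}{\left(-35\right) \left(-1719\right)} = \frac{1}{60165}$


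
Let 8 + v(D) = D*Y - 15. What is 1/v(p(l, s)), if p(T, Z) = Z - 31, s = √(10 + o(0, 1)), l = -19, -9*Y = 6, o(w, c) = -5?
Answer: -21/29 + 6*√5/29 ≈ -0.26150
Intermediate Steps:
Y = -⅔ (Y = -⅑*6 = -⅔ ≈ -0.66667)
s = √5 (s = √(10 - 5) = √5 ≈ 2.2361)
p(T, Z) = -31 + Z
v(D) = -23 - 2*D/3 (v(D) = -8 + (D*(-⅔) - 15) = -8 + (-2*D/3 - 15) = -8 + (-15 - 2*D/3) = -23 - 2*D/3)
1/v(p(l, s)) = 1/(-23 - 2*(-31 + √5)/3) = 1/(-23 + (62/3 - 2*√5/3)) = 1/(-7/3 - 2*√5/3)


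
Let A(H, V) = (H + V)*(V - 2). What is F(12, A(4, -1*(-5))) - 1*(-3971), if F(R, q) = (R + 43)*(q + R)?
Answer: 6116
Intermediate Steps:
A(H, V) = (-2 + V)*(H + V) (A(H, V) = (H + V)*(-2 + V) = (-2 + V)*(H + V))
F(R, q) = (43 + R)*(R + q)
F(12, A(4, -1*(-5))) - 1*(-3971) = (12² + 43*12 + 43*((-1*(-5))² - 2*4 - (-2)*(-5) + 4*(-1*(-5))) + 12*((-1*(-5))² - 2*4 - (-2)*(-5) + 4*(-1*(-5)))) - 1*(-3971) = (144 + 516 + 43*(5² - 8 - 2*5 + 4*5) + 12*(5² - 8 - 2*5 + 4*5)) + 3971 = (144 + 516 + 43*(25 - 8 - 10 + 20) + 12*(25 - 8 - 10 + 20)) + 3971 = (144 + 516 + 43*27 + 12*27) + 3971 = (144 + 516 + 1161 + 324) + 3971 = 2145 + 3971 = 6116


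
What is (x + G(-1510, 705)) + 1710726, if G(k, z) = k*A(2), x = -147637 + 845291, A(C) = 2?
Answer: 2405360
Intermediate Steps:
x = 697654
G(k, z) = 2*k (G(k, z) = k*2 = 2*k)
(x + G(-1510, 705)) + 1710726 = (697654 + 2*(-1510)) + 1710726 = (697654 - 3020) + 1710726 = 694634 + 1710726 = 2405360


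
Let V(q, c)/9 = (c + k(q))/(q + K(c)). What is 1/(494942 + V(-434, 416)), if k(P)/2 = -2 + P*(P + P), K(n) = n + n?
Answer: 199/101885720 ≈ 1.9532e-6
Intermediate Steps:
K(n) = 2*n
k(P) = -4 + 4*P² (k(P) = 2*(-2 + P*(P + P)) = 2*(-2 + P*(2*P)) = 2*(-2 + 2*P²) = -4 + 4*P²)
V(q, c) = 9*(-4 + c + 4*q²)/(q + 2*c) (V(q, c) = 9*((c + (-4 + 4*q²))/(q + 2*c)) = 9*((-4 + c + 4*q²)/(q + 2*c)) = 9*(-4 + c + 4*q²)/(q + 2*c))
1/(494942 + V(-434, 416)) = 1/(494942 + 9*(-4 + 416 + 4*(-434)²)/(-434 + 2*416)) = 1/(494942 + 9*(-4 + 416 + 4*188356)/(-434 + 832)) = 1/(494942 + 9*(-4 + 416 + 753424)/398) = 1/(494942 + 9*(1/398)*753836) = 1/(494942 + 3392262/199) = 1/(101885720/199) = 199/101885720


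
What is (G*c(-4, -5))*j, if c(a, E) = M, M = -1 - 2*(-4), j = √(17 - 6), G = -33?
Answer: -231*√11 ≈ -766.14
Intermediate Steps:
j = √11 ≈ 3.3166
M = 7 (M = -1 + 8 = 7)
c(a, E) = 7
(G*c(-4, -5))*j = (-33*7)*√11 = -231*√11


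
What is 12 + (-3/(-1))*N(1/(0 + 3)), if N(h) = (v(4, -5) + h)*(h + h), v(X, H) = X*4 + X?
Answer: 158/3 ≈ 52.667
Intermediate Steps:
v(X, H) = 5*X (v(X, H) = 4*X + X = 5*X)
N(h) = 2*h*(20 + h) (N(h) = (5*4 + h)*(h + h) = (20 + h)*(2*h) = 2*h*(20 + h))
12 + (-3/(-1))*N(1/(0 + 3)) = 12 + (-3/(-1))*(2*(20 + 1/(0 + 3))/(0 + 3)) = 12 + (-1*(-3))*(2*(20 + 1/3)/3) = 12 + 3*(2*(⅓)*(20 + ⅓)) = 12 + 3*(2*(⅓)*(61/3)) = 12 + 3*(122/9) = 12 + 122/3 = 158/3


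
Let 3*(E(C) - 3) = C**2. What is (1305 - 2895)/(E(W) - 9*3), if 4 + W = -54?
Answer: -2385/1646 ≈ -1.4490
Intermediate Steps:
W = -58 (W = -4 - 54 = -58)
E(C) = 3 + C**2/3
(1305 - 2895)/(E(W) - 9*3) = (1305 - 2895)/((3 + (1/3)*(-58)**2) - 9*3) = -1590/((3 + (1/3)*3364) - 27) = -1590/((3 + 3364/3) - 27) = -1590/(3373/3 - 27) = -1590/3292/3 = -1590*3/3292 = -2385/1646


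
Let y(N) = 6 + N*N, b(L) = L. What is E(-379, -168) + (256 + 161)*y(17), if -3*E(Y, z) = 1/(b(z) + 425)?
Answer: 94844564/771 ≈ 1.2302e+5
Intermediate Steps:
y(N) = 6 + N²
E(Y, z) = -1/(3*(425 + z)) (E(Y, z) = -1/(3*(z + 425)) = -1/(3*(425 + z)))
E(-379, -168) + (256 + 161)*y(17) = -1/(1275 + 3*(-168)) + (256 + 161)*(6 + 17²) = -1/(1275 - 504) + 417*(6 + 289) = -1/771 + 417*295 = -1*1/771 + 123015 = -1/771 + 123015 = 94844564/771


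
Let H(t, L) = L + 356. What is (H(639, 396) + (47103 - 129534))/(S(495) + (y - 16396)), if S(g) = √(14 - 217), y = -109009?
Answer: 1463279285/2246630604 + 81679*I*√203/15726414228 ≈ 0.65132 + 7.4e-5*I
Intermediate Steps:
H(t, L) = 356 + L
S(g) = I*√203 (S(g) = √(-203) = I*√203)
(H(639, 396) + (47103 - 129534))/(S(495) + (y - 16396)) = ((356 + 396) + (47103 - 129534))/(I*√203 + (-109009 - 16396)) = (752 - 82431)/(I*√203 - 125405) = -81679/(-125405 + I*√203)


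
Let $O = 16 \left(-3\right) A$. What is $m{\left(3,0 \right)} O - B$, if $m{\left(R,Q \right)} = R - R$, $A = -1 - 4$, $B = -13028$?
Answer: $13028$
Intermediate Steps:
$A = -5$ ($A = -1 - 4 = -5$)
$m{\left(R,Q \right)} = 0$
$O = 240$ ($O = 16 \left(-3\right) \left(-5\right) = \left(-48\right) \left(-5\right) = 240$)
$m{\left(3,0 \right)} O - B = 0 \cdot 240 - -13028 = 0 + 13028 = 13028$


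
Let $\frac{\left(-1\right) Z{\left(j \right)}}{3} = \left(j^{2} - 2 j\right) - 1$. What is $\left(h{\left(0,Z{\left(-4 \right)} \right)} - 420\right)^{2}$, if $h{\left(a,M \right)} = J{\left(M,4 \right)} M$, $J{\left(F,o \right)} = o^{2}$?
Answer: $2322576$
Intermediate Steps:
$Z{\left(j \right)} = 3 - 3 j^{2} + 6 j$ ($Z{\left(j \right)} = - 3 \left(\left(j^{2} - 2 j\right) - 1\right) = - 3 \left(-1 + j^{2} - 2 j\right) = 3 - 3 j^{2} + 6 j$)
$h{\left(a,M \right)} = 16 M$ ($h{\left(a,M \right)} = 4^{2} M = 16 M$)
$\left(h{\left(0,Z{\left(-4 \right)} \right)} - 420\right)^{2} = \left(16 \left(3 - 3 \left(-4\right)^{2} + 6 \left(-4\right)\right) - 420\right)^{2} = \left(16 \left(3 - 48 - 24\right) - 420\right)^{2} = \left(16 \left(-69\right) - 420\right)^{2} = \left(-1104 - 420\right)^{2} = \left(-1524\right)^{2} = 2322576$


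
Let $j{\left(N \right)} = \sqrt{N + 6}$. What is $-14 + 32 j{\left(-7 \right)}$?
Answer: $-14 + 32 i \approx -14.0 + 32.0 i$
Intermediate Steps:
$j{\left(N \right)} = \sqrt{6 + N}$
$-14 + 32 j{\left(-7 \right)} = -14 + 32 \sqrt{6 - 7} = -14 + 32 \sqrt{-1} = -14 + 32 i$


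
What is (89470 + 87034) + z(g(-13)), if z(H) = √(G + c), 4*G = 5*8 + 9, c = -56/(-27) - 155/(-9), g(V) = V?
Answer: 176504 + √10221/18 ≈ 1.7651e+5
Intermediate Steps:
c = 521/27 (c = -56*(-1/27) - 155*(-⅑) = 56/27 + 155/9 = 521/27 ≈ 19.296)
G = 49/4 (G = (5*8 + 9)/4 = (40 + 9)/4 = (¼)*49 = 49/4 ≈ 12.250)
z(H) = √10221/18 (z(H) = √(49/4 + 521/27) = √(3407/108) = √10221/18)
(89470 + 87034) + z(g(-13)) = (89470 + 87034) + √10221/18 = 176504 + √10221/18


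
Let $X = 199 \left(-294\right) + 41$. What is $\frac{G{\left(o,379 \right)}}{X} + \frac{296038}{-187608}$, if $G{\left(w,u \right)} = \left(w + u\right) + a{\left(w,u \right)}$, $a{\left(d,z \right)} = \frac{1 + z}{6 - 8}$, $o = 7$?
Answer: $- \frac{8672316419}{5484250860} \approx -1.5813$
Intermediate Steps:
$X = -58465$ ($X = -58506 + 41 = -58465$)
$a{\left(d,z \right)} = - \frac{1}{2} - \frac{z}{2}$ ($a{\left(d,z \right)} = \frac{1 + z}{-2} = \left(1 + z\right) \left(- \frac{1}{2}\right) = - \frac{1}{2} - \frac{z}{2}$)
$G{\left(w,u \right)} = - \frac{1}{2} + w + \frac{u}{2}$ ($G{\left(w,u \right)} = \left(w + u\right) - \left(\frac{1}{2} + \frac{u}{2}\right) = \left(u + w\right) - \left(\frac{1}{2} + \frac{u}{2}\right) = - \frac{1}{2} + w + \frac{u}{2}$)
$\frac{G{\left(o,379 \right)}}{X} + \frac{296038}{-187608} = \frac{- \frac{1}{2} + 7 + \frac{1}{2} \cdot 379}{-58465} + \frac{296038}{-187608} = \left(- \frac{1}{2} + 7 + \frac{379}{2}\right) \left(- \frac{1}{58465}\right) + 296038 \left(- \frac{1}{187608}\right) = 196 \left(- \frac{1}{58465}\right) - \frac{148019}{93804} = - \frac{196}{58465} - \frac{148019}{93804} = - \frac{8672316419}{5484250860}$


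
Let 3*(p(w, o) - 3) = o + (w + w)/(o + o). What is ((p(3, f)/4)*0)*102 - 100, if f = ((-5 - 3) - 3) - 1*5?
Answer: -100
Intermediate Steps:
f = -16 (f = (-8 - 3) - 5 = -11 - 5 = -16)
p(w, o) = 3 + o/3 + w/(3*o) (p(w, o) = 3 + (o + (w + w)/(o + o))/3 = 3 + (o + (2*w)/((2*o)))/3 = 3 + (o + (2*w)*(1/(2*o)))/3 = 3 + (o + w/o)/3 = 3 + (o/3 + w/(3*o)) = 3 + o/3 + w/(3*o))
((p(3, f)/4)*0)*102 - 100 = ((((1/3)*(3 - 16*(9 - 16))/(-16))/4)*0)*102 - 100 = ((((1/3)*(-1/16)*(3 - 16*(-7)))*(1/4))*0)*102 - 100 = ((((1/3)*(-1/16)*(3 + 112))*(1/4))*0)*102 - 100 = ((((1/3)*(-1/16)*115)*(1/4))*0)*102 - 100 = (-115/48*1/4*0)*102 - 100 = -115/192*0*102 - 100 = 0*102 - 100 = 0 - 100 = -100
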